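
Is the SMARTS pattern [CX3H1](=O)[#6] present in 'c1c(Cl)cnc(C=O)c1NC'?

Yes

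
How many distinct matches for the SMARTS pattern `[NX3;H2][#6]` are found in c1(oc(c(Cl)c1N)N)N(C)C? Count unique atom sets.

[NX3;H2][#6] is the SMARTS for a primary amine: a trivalent nitrogen with two H attached to carbon.
The molecule carries 2 separate instances of a primary amino group (-NH2) meeting every constraint; each maps to a distinct set of atoms, giving 2 matches.

2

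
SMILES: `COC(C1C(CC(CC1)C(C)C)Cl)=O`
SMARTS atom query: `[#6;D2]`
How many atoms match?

3

The query [#6;D2] means: any carbon bonded to exactly two heavy atoms.
Check the 14 heavy atoms by environment: 3× C (D2) → match; 5× C (D3) → no; 3× C (D1) → no; 1× O (D1) → no; 1× O (D2) → no; 1× Cl (D1) → no.
That gives 3 matching atoms.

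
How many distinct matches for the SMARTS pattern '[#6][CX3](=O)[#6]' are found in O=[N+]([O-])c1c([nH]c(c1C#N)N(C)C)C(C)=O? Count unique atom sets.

[#6][CX3](=O)[#6] is the SMARTS for a ketone: a carbonyl carbon (no H) flanked by two carbons.
Exactly one fragment in the molecule meets all constraints, giving 1 match.

1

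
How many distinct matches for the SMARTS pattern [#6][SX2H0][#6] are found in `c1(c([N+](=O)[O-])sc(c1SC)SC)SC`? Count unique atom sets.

[#6][SX2H0][#6] is the SMARTS for a thioether: an aliphatic sulfur bridging two carbons with no H on the sulfur.
The molecule carries 3 separate instances of a methylthio ether (-SCH3) meeting every constraint; each maps to a distinct set of atoms, giving 3 matches.

3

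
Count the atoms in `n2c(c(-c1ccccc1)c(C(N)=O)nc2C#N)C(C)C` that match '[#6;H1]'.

6

The query [#6;H1] means: any carbon bearing exactly one hydrogen.
Check the 20 heavy atoms by environment: 2× n (aromatic, H0) → no; 5× c (aromatic, H0) → no; 2× C (H0) → no; 1× N (H0) → no; 1× C (H1) → match; 2× C (H3) → no; 5× c (aromatic, H1) → match; 1× O (H0) → no; 1× N (H2) → no.
Summing the matching environments: 1 + 5 = 6 matching atoms.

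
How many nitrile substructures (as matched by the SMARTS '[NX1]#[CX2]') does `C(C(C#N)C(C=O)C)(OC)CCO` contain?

1

[NX1]#[CX2] is the SMARTS for a nitrile: a nitrogen triple-bonded to a two-connected carbon.
Exactly one fragment in the molecule meets all constraints, giving 1 match.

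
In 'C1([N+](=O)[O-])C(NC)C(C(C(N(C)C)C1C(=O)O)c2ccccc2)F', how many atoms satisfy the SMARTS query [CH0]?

1

The query [CH0] means: aliphatic carbon with no attached hydrogen.
Check the 24 heavy atoms by environment: 6× C (H1) → no; 1× c (aromatic, H0) → no; 5× c (aromatic, H1) → no; 1× F (H0) → no; 1× N (charge +1, H0) → no; 1× O (charge -1, H0) → no; 2× O (H0) → no; 1× N (H0) → no; 3× C (H3) → no; 1× N (H1) → no; 1× C (H0) → match; 1× O (H1) → no.
That gives 1 matching atom.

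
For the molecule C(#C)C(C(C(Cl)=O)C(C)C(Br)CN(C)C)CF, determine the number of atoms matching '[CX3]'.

1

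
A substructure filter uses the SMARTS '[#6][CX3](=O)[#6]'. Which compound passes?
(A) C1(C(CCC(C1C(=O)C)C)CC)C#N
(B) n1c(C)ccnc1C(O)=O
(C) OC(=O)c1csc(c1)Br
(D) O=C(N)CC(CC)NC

A

[#6][CX3](=O)[#6] describes a carbonyl carbon (no H) flanked by two carbons (a ketone).
(A) contains an acetyl/ketone group (-C(=O)CH3), which satisfies every atom and bond constraint.
(B) has a carboxylic acid group (-C(=O)OH) but one neighbour of the carbonyl carbon is O, not C.
(C) has a carboxylic acid group (-C(=O)OH) but one neighbour of the carbonyl carbon is O, not C.
(D) has a primary amide (-C(=O)NH2) but one neighbour of the carbonyl carbon is N, not C.
So the answer is (A).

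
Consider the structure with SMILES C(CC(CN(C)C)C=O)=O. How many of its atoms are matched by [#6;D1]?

2

The query [#6;D1] means: carbon bonded to exactly one heavy atom.
Check the 10 heavy atoms by environment: 4× C (D2) → no; 1× C (D3) → no; 1× N (D3) → no; 2× C (D1) → match; 2× O (D1) → no.
That gives 2 matching atoms.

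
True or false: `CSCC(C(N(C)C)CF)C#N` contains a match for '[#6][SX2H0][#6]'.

The pattern [#6][SX2H0][#6] describes an aliphatic sulfur bridging two carbons with no H on the sulfur — a thioether.
The molecule carries a methylthio ether (-SCH3), whose atoms satisfy every constraint of the query, so the pattern matches.

True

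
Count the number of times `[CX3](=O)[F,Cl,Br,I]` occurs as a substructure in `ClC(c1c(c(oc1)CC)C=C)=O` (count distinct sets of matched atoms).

1

[CX3](=O)[F,Cl,Br,I] is the SMARTS for an acyl halide: a carbonyl carbon bonded to a halogen.
Exactly one fragment in the molecule meets all constraints, giving 1 match.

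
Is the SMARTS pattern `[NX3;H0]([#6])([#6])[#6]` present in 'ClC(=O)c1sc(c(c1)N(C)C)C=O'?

Yes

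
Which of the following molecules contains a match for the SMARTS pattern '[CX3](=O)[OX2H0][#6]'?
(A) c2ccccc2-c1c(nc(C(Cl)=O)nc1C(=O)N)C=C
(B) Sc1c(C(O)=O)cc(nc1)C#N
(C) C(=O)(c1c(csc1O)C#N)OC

C

[CX3](=O)[OX2H0][#6] describes a carbonyl carbon bonded to an oxygen that is itself bonded to carbon (no H on that O) (an ester).
(A) has a primary amide (-C(=O)NH2) but the carbonyl is bonded to N, not to an O-C linkage.
(B) has a carboxylic acid group (-C(=O)OH) but the singly-bonded O carries H (OX2H1, not H0).
(C) contains a methyl-ester group (-C(=O)OCH3), which satisfies every atom and bond constraint.
So the answer is (C).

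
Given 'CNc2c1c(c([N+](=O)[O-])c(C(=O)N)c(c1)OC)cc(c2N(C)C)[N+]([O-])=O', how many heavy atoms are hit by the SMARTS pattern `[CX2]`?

0

The query [CX2] means: C with X2: aliphatic carbon with exactly 2 total connections.
Check the 26 heavy atoms by environment: 10× c (aromatic, X3) → no; 2× N (charge +1, X3) → no; 2× O (charge -1, X1) → no; 3× O (X1) → no; 1× O (X2) → no; 4× C (X4) → no; 3× N (X3) → no; 1× C (X3) → no.
No environment satisfies the query, so 0 matching atoms.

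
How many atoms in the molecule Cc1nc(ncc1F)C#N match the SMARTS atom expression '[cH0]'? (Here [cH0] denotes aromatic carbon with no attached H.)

3

The query [cH0] means: aromatic carbon with no attached hydrogen (substituted or ring-fusion).
Check the 10 heavy atoms by environment: 2× n (aromatic, H0) → no; 3× c (aromatic, H0) → match; 1× c (aromatic, H1) → no; 1× C (H0) → no; 1× N (H0) → no; 1× C (H3) → no; 1× F (H0) → no.
That gives 3 matching atoms.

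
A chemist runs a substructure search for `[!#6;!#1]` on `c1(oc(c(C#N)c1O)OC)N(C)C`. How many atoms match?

5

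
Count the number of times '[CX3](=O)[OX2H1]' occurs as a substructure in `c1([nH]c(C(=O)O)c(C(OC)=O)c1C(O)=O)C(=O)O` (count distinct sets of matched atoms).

[CX3](=O)[OX2H1] is the SMARTS for a carboxylic acid: an sp2 carbon double-bonded to O and single-bonded to an -OH oxygen.
The molecule carries 3 separate instances of a carboxylic acid group (-C(=O)OH) meeting every constraint; each maps to a distinct set of atoms, giving 3 matches.

3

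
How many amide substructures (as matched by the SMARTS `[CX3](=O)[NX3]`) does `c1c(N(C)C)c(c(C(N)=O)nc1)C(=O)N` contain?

[CX3](=O)[NX3] is the SMARTS for an amide: a carbonyl carbon bonded to a trivalent nitrogen.
The molecule carries 2 separate instances of a primary amide (-C(=O)NH2) meeting every constraint; each maps to a distinct set of atoms, giving 2 matches.

2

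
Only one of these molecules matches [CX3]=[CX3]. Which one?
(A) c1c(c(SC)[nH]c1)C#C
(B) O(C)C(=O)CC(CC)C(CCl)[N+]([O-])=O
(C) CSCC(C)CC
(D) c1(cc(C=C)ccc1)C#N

D

[CX3]=[CX3] describes a non-aromatic C=C double bond between two sp2 carbons (an alkene).
(A) has an ethynyl group (-C#CH) but the C-C bond is a triple bond, not a double bond.
(B) has an ethyl group (-CH2CH3) but its C-C bond is a single bond between CX4 carbons, not CX3=CX3.
(C) has an ethyl group (-CH2CH3) but its C-C bond is a single bond between CX4 carbons, not CX3=CX3.
(D) contains a vinyl group (-CH=CH2), which satisfies every atom and bond constraint.
So the answer is (D).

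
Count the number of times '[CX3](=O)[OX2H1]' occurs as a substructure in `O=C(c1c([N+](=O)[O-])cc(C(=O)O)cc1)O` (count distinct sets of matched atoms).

[CX3](=O)[OX2H1] is the SMARTS for a carboxylic acid: an sp2 carbon double-bonded to O and single-bonded to an -OH oxygen.
The molecule carries 2 separate instances of a carboxylic acid group (-C(=O)OH) meeting every constraint; each maps to a distinct set of atoms, giving 2 matches.

2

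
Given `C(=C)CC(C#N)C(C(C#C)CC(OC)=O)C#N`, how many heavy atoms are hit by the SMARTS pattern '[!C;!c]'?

4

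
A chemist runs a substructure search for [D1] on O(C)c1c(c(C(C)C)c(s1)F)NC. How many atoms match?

The query [D1] means: atom with exactly one heavy-atom neighbour (degree 1).
Check the 13 heavy atoms by environment: 1× s (aromatic, D2) → no; 4× c (aromatic, D3) → no; 1× N (D2) → no; 4× C (D1) → match; 1× C (D3) → no; 1× O (D2) → no; 1× F (D1) → match.
Summing the matching environments: 4 + 1 = 5 matching atoms.

5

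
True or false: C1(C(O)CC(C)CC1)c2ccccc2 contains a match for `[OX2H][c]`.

The pattern [OX2H][c] describes a hydroxyl oxygen attached to an aromatic carbon — a phenol.
The closest candidate here is a hydroxyl group (-OH), but the -OH is on an aliphatic carbon, not an aromatic c. No other fragment satisfies the full query, so there is no match.

False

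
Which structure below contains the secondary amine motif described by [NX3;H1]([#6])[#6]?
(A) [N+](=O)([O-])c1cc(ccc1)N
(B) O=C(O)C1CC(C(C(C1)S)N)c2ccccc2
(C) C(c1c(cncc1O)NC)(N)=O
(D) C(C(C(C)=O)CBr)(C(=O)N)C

C

[NX3;H1]([#6])[#6] describes a trivalent nitrogen with one H, bonded to two carbons (a secondary amine).
(A) has a primary amino group (-NH2) but the nitrogen has H2 and only one carbon neighbour.
(B) has a primary amino group (-NH2) but the nitrogen has H2 and only one carbon neighbour.
(C) contains an N-methylamino group (-NHCH3), which satisfies every atom and bond constraint.
(D) has a primary amide (-C(=O)NH2) but the -C(=O)NH2 nitrogen has H2, not H1.
So the answer is (C).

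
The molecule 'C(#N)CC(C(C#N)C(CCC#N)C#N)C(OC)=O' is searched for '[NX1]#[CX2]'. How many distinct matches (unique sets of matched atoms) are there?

4

[NX1]#[CX2] is the SMARTS for a nitrile: a nitrogen triple-bonded to a two-connected carbon.
The molecule carries 4 separate instances of a nitrile (-C#N) meeting every constraint; each maps to a distinct set of atoms, giving 4 matches.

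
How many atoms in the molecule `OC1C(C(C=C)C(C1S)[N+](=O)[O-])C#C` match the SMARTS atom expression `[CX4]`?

5

Check the 14 heavy atoms by environment: 5× C (X4) → match; 1× S (X2) → no; 2× C (X2) → no; 1× O (X2) → no; 2× C (X3) → no; 1× N (charge +1, X3) → no; 1× O (charge -1, X1) → no; 1× O (X1) → no.
That gives 5 matching atoms.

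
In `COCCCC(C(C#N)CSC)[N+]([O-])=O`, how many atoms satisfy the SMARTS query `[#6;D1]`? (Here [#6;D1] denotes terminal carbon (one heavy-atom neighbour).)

The query [#6;D1] means: carbon bonded to exactly one heavy atom.
Check the 15 heavy atoms by environment: 5× C (D2) → no; 2× C (D3) → no; 1× N (charge +1, D3) → no; 1× O (charge -1, D1) → no; 1× O (D1) → no; 1× N (D1) → no; 1× O (D2) → no; 2× C (D1) → match; 1× S (D2) → no.
That gives 2 matching atoms.

2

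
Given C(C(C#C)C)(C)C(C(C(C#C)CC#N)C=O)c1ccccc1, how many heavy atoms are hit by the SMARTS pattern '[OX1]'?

The query [OX1] means: aliphatic oxygen with one total connection — typically a carbonyl =O or an oxide.
Check the 22 heavy atoms by environment: 8× C (X4) → no; 1× C (X3) → no; 1× O (X1) → match; 5× C (X2) → no; 1× N (X1) → no; 6× c (aromatic, X3) → no.
That gives 1 matching atom.

1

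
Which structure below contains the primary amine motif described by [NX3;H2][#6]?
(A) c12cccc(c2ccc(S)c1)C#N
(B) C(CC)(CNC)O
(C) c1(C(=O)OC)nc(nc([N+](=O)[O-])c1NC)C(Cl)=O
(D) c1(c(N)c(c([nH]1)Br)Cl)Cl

D

[NX3;H2][#6] describes a trivalent nitrogen with two H attached to carbon (a primary amine).
(A) has a nitrile (-C#N) but the nitrogen is NX1 (triple-bonded), not NX3 with two H.
(B) has an N-methylamino group (-NHCH3) but the nitrogen bears two carbons and only one H (H1), not H2.
(C) has a nitro group (-[N+](=O)[O-]) but the nitrogen is [N+] with no H, not NX3H2.
(D) contains a primary amino group (-NH2), which satisfies every atom and bond constraint.
So the answer is (D).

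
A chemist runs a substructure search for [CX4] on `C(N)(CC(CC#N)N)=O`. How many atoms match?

3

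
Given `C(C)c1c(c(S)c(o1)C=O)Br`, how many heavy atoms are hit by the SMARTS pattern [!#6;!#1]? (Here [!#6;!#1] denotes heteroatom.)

The query [!#6;!#1] means: not carbon and not hydrogen — any heteroatom.
Check the 11 heavy atoms by environment: 1× o (aromatic) → match; 4× c (aromatic) → no; 1× Br → match; 3× C → no; 1× O → match; 1× S → match.
Summing the matching environments: 1 + 1 + 1 + 1 = 4 matching atoms.

4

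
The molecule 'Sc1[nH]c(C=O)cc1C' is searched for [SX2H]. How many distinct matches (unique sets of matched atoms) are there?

[SX2H] is the SMARTS for a thiol: an aliphatic sulfur with two connections, one being H.
Exactly one fragment in the molecule meets all constraints, giving 1 match.

1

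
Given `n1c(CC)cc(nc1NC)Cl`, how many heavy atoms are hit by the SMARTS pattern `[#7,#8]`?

3

The query [#7,#8] means: nitrogen or oxygen (comma = OR).
Check the 11 heavy atoms by environment: 2× n (aromatic) → match; 4× c (aromatic) → no; 3× C → no; 1× Cl → no; 1× N → match.
Summing the matching environments: 2 + 1 = 3 matching atoms.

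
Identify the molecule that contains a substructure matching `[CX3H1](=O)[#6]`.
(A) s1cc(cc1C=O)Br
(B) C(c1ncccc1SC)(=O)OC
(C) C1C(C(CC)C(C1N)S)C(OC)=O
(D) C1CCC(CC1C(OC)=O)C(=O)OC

A

[CX3H1](=O)[#6] describes an sp2 carbon with one H, double-bonded to O and single-bonded to carbon (an aldehyde).
(A) contains an aldehyde (-CHO), which satisfies every atom and bond constraint.
(B) has a methyl-ester group (-C(=O)OCH3) but the carbonyl carbon has H0, not H1.
(C) has a methyl-ester group (-C(=O)OCH3) but the carbonyl carbon has H0, not H1.
(D) has a methyl-ester group (-C(=O)OCH3) but the carbonyl carbon has H0, not H1.
So the answer is (A).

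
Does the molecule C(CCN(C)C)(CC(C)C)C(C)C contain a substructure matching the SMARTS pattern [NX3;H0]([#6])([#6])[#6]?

Yes

The pattern [NX3;H0]([#6])([#6])[#6] describes a trivalent nitrogen with no H, bonded to three carbons — a tertiary amine.
The molecule carries a dimethylamino group (-N(CH3)2), whose atoms satisfy every constraint of the query, so the pattern matches.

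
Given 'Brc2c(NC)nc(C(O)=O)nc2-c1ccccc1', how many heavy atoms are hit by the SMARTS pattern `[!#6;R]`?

2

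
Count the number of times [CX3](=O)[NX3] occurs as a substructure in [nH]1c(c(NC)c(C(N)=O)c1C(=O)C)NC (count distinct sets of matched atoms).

1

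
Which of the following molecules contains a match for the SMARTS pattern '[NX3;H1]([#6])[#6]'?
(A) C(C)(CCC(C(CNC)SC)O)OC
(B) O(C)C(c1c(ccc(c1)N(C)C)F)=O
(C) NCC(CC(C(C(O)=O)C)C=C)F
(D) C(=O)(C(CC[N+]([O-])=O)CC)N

A

[NX3;H1]([#6])[#6] describes a trivalent nitrogen with one H, bonded to two carbons (a secondary amine).
(A) contains an N-methylamino group (-NHCH3), which satisfies every atom and bond constraint.
(B) has a dimethylamino group (-N(CH3)2) but the nitrogen has H0, not H1.
(C) has a primary amino group (-NH2) but the nitrogen has H2 and only one carbon neighbour.
(D) has a primary amide (-C(=O)NH2) but the -C(=O)NH2 nitrogen has H2, not H1.
So the answer is (A).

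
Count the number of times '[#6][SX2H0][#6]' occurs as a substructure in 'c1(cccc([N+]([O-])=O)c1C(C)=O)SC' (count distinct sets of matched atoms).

1

[#6][SX2H0][#6] is the SMARTS for a thioether: an aliphatic sulfur bridging two carbons with no H on the sulfur.
Exactly one fragment in the molecule meets all constraints, giving 1 match.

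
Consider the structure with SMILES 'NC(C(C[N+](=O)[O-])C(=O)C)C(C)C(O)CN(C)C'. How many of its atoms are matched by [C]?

11

Check the 18 heavy atoms by environment: 11× C → match; 3× O → no; 2× N → no; 1× N (charge +1) → no; 1× O (charge -1) → no.
That gives 11 matching atoms.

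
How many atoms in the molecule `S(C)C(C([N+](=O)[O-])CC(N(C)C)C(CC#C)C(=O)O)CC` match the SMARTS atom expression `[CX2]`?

2

Check the 21 heavy atoms by environment: 11× C (X4) → no; 2× C (X2) → match; 1× N (X3) → no; 1× C (X3) → no; 2× O (X1) → no; 1× O (X2) → no; 1× S (X2) → no; 1× N (charge +1, X3) → no; 1× O (charge -1, X1) → no.
That gives 2 matching atoms.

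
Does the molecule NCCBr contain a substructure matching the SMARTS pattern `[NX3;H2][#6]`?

Yes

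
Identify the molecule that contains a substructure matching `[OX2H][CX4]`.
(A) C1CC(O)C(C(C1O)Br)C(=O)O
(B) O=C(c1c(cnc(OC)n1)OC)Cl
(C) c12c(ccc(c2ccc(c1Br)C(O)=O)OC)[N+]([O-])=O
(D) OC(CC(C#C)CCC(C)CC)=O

A

[OX2H][CX4] describes a hydroxyl oxygen bound to an sp3 (X4) carbon (an aliphatic alcohol).
(A) contains a hydroxyl group (-OH), which satisfies every atom and bond constraint.
(B) has a methoxy ether (-OCH3) but the oxygen has H0 (ether), not H1.
(C) has a carboxylic acid group (-C(=O)OH) but the -OH is on a CX3 carbonyl carbon, not a CX4 carbon.
(D) has a carboxylic acid group (-C(=O)OH) but the -OH is on a CX3 carbonyl carbon, not a CX4 carbon.
So the answer is (A).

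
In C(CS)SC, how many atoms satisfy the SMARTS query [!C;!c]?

2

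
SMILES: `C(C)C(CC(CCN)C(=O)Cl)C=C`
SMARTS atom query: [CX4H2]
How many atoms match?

Check the 13 heavy atoms by environment: 1× C (H3, X4) → no; 4× C (H2, X4) → match; 2× C (H1, X4) → no; 1× C (H1, X3) → no; 1× C (H2, X3) → no; 1× C (H0, X3) → no; 1× O (H0, X1) → no; 1× Cl (H0, X1) → no; 1× N (H2, X3) → no.
That gives 4 matching atoms.

4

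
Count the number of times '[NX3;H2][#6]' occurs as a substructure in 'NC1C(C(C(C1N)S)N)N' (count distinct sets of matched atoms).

[NX3;H2][#6] is the SMARTS for a primary amine: a trivalent nitrogen with two H attached to carbon.
The molecule carries 4 separate instances of a primary amino group (-NH2) meeting every constraint; each maps to a distinct set of atoms, giving 4 matches.

4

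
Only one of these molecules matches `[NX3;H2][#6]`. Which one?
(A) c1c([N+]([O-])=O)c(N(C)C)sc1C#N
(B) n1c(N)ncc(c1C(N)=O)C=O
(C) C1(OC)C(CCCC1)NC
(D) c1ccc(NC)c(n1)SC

[NX3;H2][#6] describes a trivalent nitrogen with two H attached to carbon (a primary amine).
(A) has a nitro group (-[N+](=O)[O-]) but the nitrogen is [N+] with no H, not NX3H2.
(B) contains a primary amino group (-NH2), which satisfies every atom and bond constraint.
(C) has an N-methylamino group (-NHCH3) but the nitrogen bears two carbons and only one H (H1), not H2.
(D) has an N-methylamino group (-NHCH3) but the nitrogen bears two carbons and only one H (H1), not H2.
So the answer is (B).

B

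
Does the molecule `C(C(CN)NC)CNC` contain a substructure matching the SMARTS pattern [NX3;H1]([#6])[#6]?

Yes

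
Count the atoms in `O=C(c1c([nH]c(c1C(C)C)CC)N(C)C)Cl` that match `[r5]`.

5

The query [r5] means: r5 matches atoms in a five-membered ring.
Check the 16 heavy atoms by environment: 1× n (aromatic, in 5-ring) → match; 4× c (aromatic, in 5-ring) → match; 1× N (acyclic) → no; 8× C (acyclic) → no; 1× O (acyclic) → no; 1× Cl (acyclic) → no.
Summing the matching environments: 1 + 4 = 5 matching atoms.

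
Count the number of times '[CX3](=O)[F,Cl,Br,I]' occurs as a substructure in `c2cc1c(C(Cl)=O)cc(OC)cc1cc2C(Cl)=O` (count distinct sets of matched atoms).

2

[CX3](=O)[F,Cl,Br,I] is the SMARTS for an acyl halide: a carbonyl carbon bonded to a halogen.
The molecule carries 2 separate instances of an acyl chloride (-C(=O)Cl) meeting every constraint; each maps to a distinct set of atoms, giving 2 matches.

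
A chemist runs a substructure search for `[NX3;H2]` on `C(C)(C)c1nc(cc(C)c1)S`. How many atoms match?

The query [NX3;H2] means: aliphatic N with 3 total connections, two of them H — an -NH2 nitrogen (amine or amide).
Check the 11 heavy atoms by environment: 1× n (aromatic, H0, X2) → no; 3× c (aromatic, H0, X3) → no; 2× c (aromatic, H1, X3) → no; 3× C (H3, X4) → no; 1× C (H1, X4) → no; 1× S (H1, X2) → no.
No environment satisfies the query, so 0 matching atoms.

0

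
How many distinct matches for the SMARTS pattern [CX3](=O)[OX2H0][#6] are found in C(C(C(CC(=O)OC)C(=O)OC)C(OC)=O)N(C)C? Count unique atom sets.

[CX3](=O)[OX2H0][#6] is the SMARTS for an ester: a carbonyl carbon bonded to an oxygen that is itself bonded to carbon (no H on that O).
The molecule carries 3 separate instances of a methyl-ester group (-C(=O)OCH3) meeting every constraint; each maps to a distinct set of atoms, giving 3 matches.

3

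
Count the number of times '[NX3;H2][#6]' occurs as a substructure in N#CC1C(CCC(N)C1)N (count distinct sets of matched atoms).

[NX3;H2][#6] is the SMARTS for a primary amine: a trivalent nitrogen with two H attached to carbon.
The molecule carries 2 separate instances of a primary amino group (-NH2) meeting every constraint; each maps to a distinct set of atoms, giving 2 matches.

2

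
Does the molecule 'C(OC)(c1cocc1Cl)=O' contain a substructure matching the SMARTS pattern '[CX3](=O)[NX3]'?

The pattern [CX3](=O)[NX3] describes a carbonyl carbon bonded to a trivalent nitrogen — an amide.
The closest candidate here is a methyl-ester group (-C(=O)OCH3), but the carbonyl is bonded to O, not to an NX3 nitrogen. No other fragment satisfies the full query, so there is no match.

No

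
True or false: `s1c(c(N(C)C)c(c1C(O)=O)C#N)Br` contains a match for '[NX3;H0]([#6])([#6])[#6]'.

The pattern [NX3;H0]([#6])([#6])[#6] describes a trivalent nitrogen with no H, bonded to three carbons — a tertiary amine.
The molecule carries a dimethylamino group (-N(CH3)2), whose atoms satisfy every constraint of the query, so the pattern matches.

True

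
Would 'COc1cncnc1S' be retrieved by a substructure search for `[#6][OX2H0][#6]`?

The pattern [#6][OX2H0][#6] describes an aliphatic oxygen bridging two carbons with no H on the oxygen — an ether.
The molecule carries a methoxy ether (-OCH3), whose atoms satisfy every constraint of the query, so the pattern matches.

Yes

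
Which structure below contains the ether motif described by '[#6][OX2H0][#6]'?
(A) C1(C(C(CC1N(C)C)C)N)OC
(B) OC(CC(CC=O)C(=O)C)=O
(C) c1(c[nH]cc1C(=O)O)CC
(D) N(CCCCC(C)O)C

[#6][OX2H0][#6] describes an aliphatic oxygen bridging two carbons with no H on the oxygen (an ether).
(A) contains a methoxy ether (-OCH3), which satisfies every atom and bond constraint.
(B) has a carboxylic acid group (-C(=O)OH) but the -OH oxygen has H1; the =O is OX1, not OX2.
(C) has a carboxylic acid group (-C(=O)OH) but the -OH oxygen has H1; the =O is OX1, not OX2.
(D) has a hydroxyl group (-OH) but the oxygen has H1, not H0 bridging two carbons.
So the answer is (A).

A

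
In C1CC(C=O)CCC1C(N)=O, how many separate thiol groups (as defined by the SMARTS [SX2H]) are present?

[SX2H] is the SMARTS for a thiol: an aliphatic sulfur with two connections, one being H.
No fragment in the molecule satisfies every constraint, giving 0 matches.

0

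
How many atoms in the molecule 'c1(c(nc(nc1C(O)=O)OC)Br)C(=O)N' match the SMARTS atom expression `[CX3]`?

2

The query [CX3] means: C with X3: aliphatic carbon with exactly 3 total connections.
Check the 15 heavy atoms by environment: 2× n (aromatic, X2) → no; 4× c (aromatic, X3) → no; 2× C (X3) → match; 2× O (X1) → no; 2× O (X2) → no; 1× N (X3) → no; 1× Br (X1) → no; 1× C (X4) → no.
That gives 2 matching atoms.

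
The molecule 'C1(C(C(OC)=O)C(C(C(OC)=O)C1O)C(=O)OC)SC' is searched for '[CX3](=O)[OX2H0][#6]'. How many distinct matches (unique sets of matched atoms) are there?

3

[CX3](=O)[OX2H0][#6] is the SMARTS for an ester: a carbonyl carbon bonded to an oxygen that is itself bonded to carbon (no H on that O).
The molecule carries 3 separate instances of a methyl-ester group (-C(=O)OCH3) meeting every constraint; each maps to a distinct set of atoms, giving 3 matches.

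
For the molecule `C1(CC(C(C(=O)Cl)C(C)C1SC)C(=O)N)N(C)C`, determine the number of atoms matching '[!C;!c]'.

Check the 18 heavy atoms by environment: 12× C → no; 2× O → match; 2× N → match; 1× Cl → match; 1× S → match.
Summing the matching environments: 2 + 2 + 1 + 1 = 6 matching atoms.

6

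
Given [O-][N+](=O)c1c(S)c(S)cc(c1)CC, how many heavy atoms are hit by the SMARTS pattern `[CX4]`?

2

Check the 13 heavy atoms by environment: 6× c (aromatic, X3) → no; 1× N (charge +1, X3) → no; 1× O (charge -1, X1) → no; 1× O (X1) → no; 2× S (X2) → no; 2× C (X4) → match.
That gives 2 matching atoms.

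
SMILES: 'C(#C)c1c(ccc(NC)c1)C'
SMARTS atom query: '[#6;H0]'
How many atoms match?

4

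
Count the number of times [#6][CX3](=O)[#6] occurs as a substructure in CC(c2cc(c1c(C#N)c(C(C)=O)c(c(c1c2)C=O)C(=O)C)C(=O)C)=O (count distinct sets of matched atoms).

[#6][CX3](=O)[#6] is the SMARTS for a ketone: a carbonyl carbon (no H) flanked by two carbons.
The molecule carries 4 separate instances of an acetyl/ketone group (-C(=O)CH3) meeting every constraint; each maps to a distinct set of atoms, giving 4 matches.

4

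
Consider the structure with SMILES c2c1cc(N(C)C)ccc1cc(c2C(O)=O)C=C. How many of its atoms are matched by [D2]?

The query [D2] means: atom with exactly two heavy-atom neighbours.
Check the 18 heavy atoms by environment: 5× c (aromatic, D3) → no; 5× c (aromatic, D2) → match; 1× N (D3) → no; 3× C (D1) → no; 1× C (D2) → match; 1× C (D3) → no; 2× O (D1) → no.
Summing the matching environments: 5 + 1 = 6 matching atoms.

6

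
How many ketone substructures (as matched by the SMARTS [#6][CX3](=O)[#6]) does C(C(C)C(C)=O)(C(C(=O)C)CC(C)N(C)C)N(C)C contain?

2

[#6][CX3](=O)[#6] is the SMARTS for a ketone: a carbonyl carbon (no H) flanked by two carbons.
The molecule carries 2 separate instances of an acetyl/ketone group (-C(=O)CH3) meeting every constraint; each maps to a distinct set of atoms, giving 2 matches.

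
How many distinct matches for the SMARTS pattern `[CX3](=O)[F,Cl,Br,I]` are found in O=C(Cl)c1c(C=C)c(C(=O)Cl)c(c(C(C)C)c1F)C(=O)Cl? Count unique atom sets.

[CX3](=O)[F,Cl,Br,I] is the SMARTS for an acyl halide: a carbonyl carbon bonded to a halogen.
The molecule carries 3 separate instances of an acyl chloride (-C(=O)Cl) meeting every constraint; each maps to a distinct set of atoms, giving 3 matches.

3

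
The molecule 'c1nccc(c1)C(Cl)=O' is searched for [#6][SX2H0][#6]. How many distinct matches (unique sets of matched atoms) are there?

[#6][SX2H0][#6] is the SMARTS for a thioether: an aliphatic sulfur bridging two carbons with no H on the sulfur.
No fragment in the molecule satisfies every constraint, giving 0 matches.

0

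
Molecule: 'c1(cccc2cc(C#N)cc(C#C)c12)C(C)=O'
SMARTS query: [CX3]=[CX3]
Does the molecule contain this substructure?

No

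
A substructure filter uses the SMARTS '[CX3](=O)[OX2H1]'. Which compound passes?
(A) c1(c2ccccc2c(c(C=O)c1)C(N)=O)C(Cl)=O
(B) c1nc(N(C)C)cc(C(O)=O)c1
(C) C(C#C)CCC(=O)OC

[CX3](=O)[OX2H1] describes an sp2 carbon double-bonded to O and single-bonded to an -OH oxygen (a carboxylic acid).
(A) has an aldehyde (-CHO) but there is no singly-bonded oxygen on the carbonyl carbon.
(B) contains a carboxylic acid group (-C(=O)OH), which satisfies every atom and bond constraint.
(C) has a methyl-ester group (-C(=O)OCH3) but the singly-bonded O has no H (OX2H0, not OX2H1).
So the answer is (B).

B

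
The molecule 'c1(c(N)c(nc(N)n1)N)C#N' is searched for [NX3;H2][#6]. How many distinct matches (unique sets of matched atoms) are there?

3

[NX3;H2][#6] is the SMARTS for a primary amine: a trivalent nitrogen with two H attached to carbon.
The molecule carries 3 separate instances of a primary amino group (-NH2) meeting every constraint; each maps to a distinct set of atoms, giving 3 matches.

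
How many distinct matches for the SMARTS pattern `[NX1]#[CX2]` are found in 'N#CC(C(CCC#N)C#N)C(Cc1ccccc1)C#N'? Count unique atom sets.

[NX1]#[CX2] is the SMARTS for a nitrile: a nitrogen triple-bonded to a two-connected carbon.
The molecule carries 4 separate instances of a nitrile (-C#N) meeting every constraint; each maps to a distinct set of atoms, giving 4 matches.

4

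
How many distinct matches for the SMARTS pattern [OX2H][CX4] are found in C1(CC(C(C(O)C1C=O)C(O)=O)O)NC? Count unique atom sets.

[OX2H][CX4] is the SMARTS for an aliphatic alcohol: a hydroxyl oxygen bound to an sp3 (X4) carbon.
The molecule carries 2 separate instances of a hydroxyl group (-OH) meeting every constraint; each maps to a distinct set of atoms, giving 2 matches.

2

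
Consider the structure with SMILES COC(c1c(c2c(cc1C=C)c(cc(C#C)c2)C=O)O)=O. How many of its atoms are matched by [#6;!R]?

7

The query [#6;!R] means: carbon not in any ring.
Check the 21 heavy atoms by environment: 10× c (aromatic, in 6-ring) → no; 7× C (acyclic) → match; 4× O (acyclic) → no.
That gives 7 matching atoms.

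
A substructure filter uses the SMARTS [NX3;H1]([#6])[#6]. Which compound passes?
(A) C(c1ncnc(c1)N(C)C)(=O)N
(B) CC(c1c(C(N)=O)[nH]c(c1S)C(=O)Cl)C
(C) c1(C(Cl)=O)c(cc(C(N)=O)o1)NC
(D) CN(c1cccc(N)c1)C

[NX3;H1]([#6])[#6] describes a trivalent nitrogen with one H, bonded to two carbons (a secondary amine).
(A) has a primary amide (-C(=O)NH2) but the -C(=O)NH2 nitrogen has H2, not H1.
(B) has a primary amide (-C(=O)NH2) but the -C(=O)NH2 nitrogen has H2, not H1.
(C) contains an N-methylamino group (-NHCH3), which satisfies every atom and bond constraint.
(D) has a primary amino group (-NH2) but the nitrogen has H2 and only one carbon neighbour.
So the answer is (C).

C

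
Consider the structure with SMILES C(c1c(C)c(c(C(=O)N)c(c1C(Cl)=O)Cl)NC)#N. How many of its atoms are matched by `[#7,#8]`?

5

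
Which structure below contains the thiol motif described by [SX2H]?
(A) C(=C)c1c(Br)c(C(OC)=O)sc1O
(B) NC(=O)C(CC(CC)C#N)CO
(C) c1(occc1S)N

[SX2H] describes an aliphatic sulfur with two connections, one being H (a thiol).
(A) has a hydroxyl group (-OH) but it is an -OH, not an -SH.
(B) has a hydroxyl group (-OH) but it is an -OH, not an -SH.
(C) contains a thiol (-SH), which satisfies every atom and bond constraint.
So the answer is (C).

C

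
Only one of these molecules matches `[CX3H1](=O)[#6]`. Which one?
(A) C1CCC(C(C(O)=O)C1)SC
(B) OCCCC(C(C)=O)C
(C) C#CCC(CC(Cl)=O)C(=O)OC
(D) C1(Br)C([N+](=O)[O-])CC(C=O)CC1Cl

D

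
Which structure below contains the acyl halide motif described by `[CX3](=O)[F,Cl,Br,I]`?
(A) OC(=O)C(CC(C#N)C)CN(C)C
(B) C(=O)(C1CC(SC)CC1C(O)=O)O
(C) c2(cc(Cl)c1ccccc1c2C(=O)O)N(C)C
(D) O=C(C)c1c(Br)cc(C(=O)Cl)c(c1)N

D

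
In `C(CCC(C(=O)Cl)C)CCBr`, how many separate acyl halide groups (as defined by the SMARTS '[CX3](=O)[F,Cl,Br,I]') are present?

[CX3](=O)[F,Cl,Br,I] is the SMARTS for an acyl halide: a carbonyl carbon bonded to a halogen.
Exactly one fragment in the molecule meets all constraints, giving 1 match.

1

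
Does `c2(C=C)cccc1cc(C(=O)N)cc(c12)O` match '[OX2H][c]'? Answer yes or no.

The pattern [OX2H][c] describes a hydroxyl oxygen attached to an aromatic carbon — a phenol.
The molecule carries a hydroxyl group (-OH), whose atoms satisfy every constraint of the query, so the pattern matches.

Yes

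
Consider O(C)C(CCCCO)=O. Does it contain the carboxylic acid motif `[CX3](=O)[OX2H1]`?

The pattern [CX3](=O)[OX2H1] describes an sp2 carbon double-bonded to O and single-bonded to an -OH oxygen — a carboxylic acid.
The closest candidate here is a methyl-ester group (-C(=O)OCH3), but the singly-bonded O has no H (OX2H0, not OX2H1). No other fragment satisfies the full query, so there is no match.

No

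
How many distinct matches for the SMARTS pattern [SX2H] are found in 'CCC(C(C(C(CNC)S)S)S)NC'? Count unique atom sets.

[SX2H] is the SMARTS for a thiol: an aliphatic sulfur with two connections, one being H.
The molecule carries 3 separate instances of a thiol (-SH) meeting every constraint; each maps to a distinct set of atoms, giving 3 matches.

3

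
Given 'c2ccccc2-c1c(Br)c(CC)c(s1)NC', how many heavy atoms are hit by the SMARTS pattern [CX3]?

The query [CX3] means: C with X3: aliphatic carbon with exactly 3 total connections.
Check the 16 heavy atoms by environment: 1× s (aromatic, X2) → no; 10× c (aromatic, X3) → no; 1× N (X3) → no; 3× C (X4) → no; 1× Br (X1) → no.
No environment satisfies the query, so 0 matching atoms.

0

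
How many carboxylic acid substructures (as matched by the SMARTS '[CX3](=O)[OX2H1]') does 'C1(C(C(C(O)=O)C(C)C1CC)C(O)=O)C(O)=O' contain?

3

[CX3](=O)[OX2H1] is the SMARTS for a carboxylic acid: an sp2 carbon double-bonded to O and single-bonded to an -OH oxygen.
The molecule carries 3 separate instances of a carboxylic acid group (-C(=O)OH) meeting every constraint; each maps to a distinct set of atoms, giving 3 matches.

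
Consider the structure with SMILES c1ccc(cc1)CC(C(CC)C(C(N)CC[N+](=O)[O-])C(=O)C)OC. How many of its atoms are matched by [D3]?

Check the 24 heavy atoms by environment: 4× C (D2) → no; 5× C (D3) → match; 3× C (D1) → no; 1× c (aromatic, D3) → match; 5× c (aromatic, D2) → no; 2× O (D1) → no; 1× O (D2) → no; 1× N (D1) → no; 1× N (charge +1, D3) → match; 1× O (charge -1, D1) → no.
Summing the matching environments: 5 + 1 + 1 = 7 matching atoms.

7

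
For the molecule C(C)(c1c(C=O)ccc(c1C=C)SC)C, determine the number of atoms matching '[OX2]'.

The query [OX2] means: aliphatic oxygen with two total connections — ether, hydroxyl, or ester single-bond O.
Check the 15 heavy atoms by environment: 6× c (aromatic, X3) → no; 3× C (X3) → no; 1× O (X1) → no; 1× S (X2) → no; 4× C (X4) → no.
No environment satisfies the query, so 0 matching atoms.

0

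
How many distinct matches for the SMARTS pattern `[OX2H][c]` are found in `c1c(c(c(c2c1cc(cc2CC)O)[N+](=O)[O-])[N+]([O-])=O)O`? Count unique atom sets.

2

[OX2H][c] is the SMARTS for a phenol: a hydroxyl oxygen attached to an aromatic carbon.
The molecule carries 2 separate instances of a hydroxyl group (-OH) meeting every constraint; each maps to a distinct set of atoms, giving 2 matches.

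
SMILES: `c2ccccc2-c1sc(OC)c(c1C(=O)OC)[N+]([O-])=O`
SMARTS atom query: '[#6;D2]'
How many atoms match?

5

The query [#6;D2] means: any carbon bonded to exactly two heavy atoms.
Check the 20 heavy atoms by environment: 1× s (aromatic, D2) → no; 5× c (aromatic, D3) → no; 1× N (charge +1, D3) → no; 1× O (charge -1, D1) → no; 2× O (D1) → no; 1× C (D3) → no; 2× O (D2) → no; 2× C (D1) → no; 5× c (aromatic, D2) → match.
That gives 5 matching atoms.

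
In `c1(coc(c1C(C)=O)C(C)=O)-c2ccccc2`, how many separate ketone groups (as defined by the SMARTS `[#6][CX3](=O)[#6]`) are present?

[#6][CX3](=O)[#6] is the SMARTS for a ketone: a carbonyl carbon (no H) flanked by two carbons.
The molecule carries 2 separate instances of an acetyl/ketone group (-C(=O)CH3) meeting every constraint; each maps to a distinct set of atoms, giving 2 matches.

2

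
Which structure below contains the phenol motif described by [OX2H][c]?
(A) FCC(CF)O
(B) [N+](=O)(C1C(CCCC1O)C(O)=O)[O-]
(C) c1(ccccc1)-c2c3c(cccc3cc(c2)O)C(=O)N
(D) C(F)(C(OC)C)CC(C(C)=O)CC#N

[OX2H][c] describes a hydroxyl oxygen attached to an aromatic carbon (a phenol).
(A) has a hydroxyl group (-OH) but the -OH is on an aliphatic carbon, not an aromatic c.
(B) has a hydroxyl group (-OH) but the -OH is on an aliphatic carbon, not an aromatic c.
(C) contains a hydroxyl group (-OH), which satisfies every atom and bond constraint.
(D) has a methoxy ether (-OCH3) but the oxygen has H0, not H1.
So the answer is (C).

C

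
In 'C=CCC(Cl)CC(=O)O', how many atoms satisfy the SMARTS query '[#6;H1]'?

2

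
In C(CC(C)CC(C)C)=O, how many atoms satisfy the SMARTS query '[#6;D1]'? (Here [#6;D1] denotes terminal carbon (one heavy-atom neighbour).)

3

The query [#6;D1] means: carbon bonded to exactly one heavy atom.
Check the 9 heavy atoms by environment: 3× C (D2) → no; 2× C (D3) → no; 3× C (D1) → match; 1× O (D1) → no.
That gives 3 matching atoms.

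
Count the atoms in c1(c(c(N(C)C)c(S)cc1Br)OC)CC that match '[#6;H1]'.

1

Check the 15 heavy atoms by environment: 5× c (aromatic, H0) → no; 1× c (aromatic, H1) → match; 1× C (H2) → no; 4× C (H3) → no; 1× N (H0) → no; 1× O (H0) → no; 1× Br (H0) → no; 1× S (H1) → no.
That gives 1 matching atom.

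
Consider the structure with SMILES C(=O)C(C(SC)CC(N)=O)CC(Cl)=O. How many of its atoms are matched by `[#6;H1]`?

3

Check the 14 heavy atoms by environment: 2× C (H2) → no; 3× C (H1) → match; 2× C (H0) → no; 3× O (H0) → no; 1× N (H2) → no; 1× Cl (H0) → no; 1× S (H0) → no; 1× C (H3) → no.
That gives 3 matching atoms.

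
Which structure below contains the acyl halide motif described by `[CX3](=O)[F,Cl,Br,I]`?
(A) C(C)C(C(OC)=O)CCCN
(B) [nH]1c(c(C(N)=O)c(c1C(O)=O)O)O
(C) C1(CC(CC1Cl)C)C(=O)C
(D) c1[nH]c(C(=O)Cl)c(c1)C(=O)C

D

[CX3](=O)[F,Cl,Br,I] describes a carbonyl carbon bonded to a halogen (an acyl halide).
(A) has a methyl-ester group (-C(=O)OCH3) but the carbonyl is bonded to -O-C, not to a halogen.
(B) has a carboxylic acid group (-C(=O)OH) but the carbonyl is bonded to -OH, not to a halogen.
(C) has a chloro substituent but the Cl is not on a carbonyl carbon.
(D) contains an acyl chloride (-C(=O)Cl), which satisfies every atom and bond constraint.
So the answer is (D).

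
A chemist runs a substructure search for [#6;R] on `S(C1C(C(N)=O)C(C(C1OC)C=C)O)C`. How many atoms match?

5

The query [#6;R] means: carbon that is part of a ring.
Check the 15 heavy atoms by environment: 5× C (in 5-ring) → match; 1× S (acyclic) → no; 5× C (acyclic) → no; 3× O (acyclic) → no; 1× N (acyclic) → no.
That gives 5 matching atoms.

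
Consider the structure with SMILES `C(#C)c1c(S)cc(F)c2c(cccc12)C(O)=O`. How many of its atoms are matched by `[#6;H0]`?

The query [#6;H0] means: any carbon with no attached hydrogen.
Check the 17 heavy atoms by environment: 6× c (aromatic, H0) → match; 4× c (aromatic, H1) → no; 2× C (H0) → match; 1× C (H1) → no; 1× O (H0) → no; 1× O (H1) → no; 1× S (H1) → no; 1× F (H0) → no.
Summing the matching environments: 6 + 2 = 8 matching atoms.

8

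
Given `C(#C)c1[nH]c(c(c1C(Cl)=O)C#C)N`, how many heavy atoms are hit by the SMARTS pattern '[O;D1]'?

1

Check the 13 heavy atoms by environment: 1× n (aromatic, D2) → no; 4× c (aromatic, D3) → no; 1× C (D3) → no; 1× O (D1) → match; 1× Cl (D1) → no; 1× N (D1) → no; 2× C (D2) → no; 2× C (D1) → no.
That gives 1 matching atom.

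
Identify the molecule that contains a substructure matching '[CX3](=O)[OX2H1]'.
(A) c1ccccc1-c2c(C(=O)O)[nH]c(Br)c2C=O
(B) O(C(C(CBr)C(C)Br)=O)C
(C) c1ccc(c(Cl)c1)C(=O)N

[CX3](=O)[OX2H1] describes an sp2 carbon double-bonded to O and single-bonded to an -OH oxygen (a carboxylic acid).
(A) contains a carboxylic acid group (-C(=O)OH), which satisfies every atom and bond constraint.
(B) has a methyl-ester group (-C(=O)OCH3) but the singly-bonded O has no H (OX2H0, not OX2H1).
(C) has a primary amide (-C(=O)NH2) but the carbonyl is bonded to N, not to an -OH oxygen.
So the answer is (A).

A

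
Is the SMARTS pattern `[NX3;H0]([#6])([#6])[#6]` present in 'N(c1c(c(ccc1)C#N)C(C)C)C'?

The pattern [NX3;H0]([#6])([#6])[#6] describes a trivalent nitrogen with no H, bonded to three carbons — a tertiary amine.
The closest candidate here is an N-methylamino group (-NHCH3), but the nitrogen still has one H (H1), not H0. No other fragment satisfies the full query, so there is no match.

No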